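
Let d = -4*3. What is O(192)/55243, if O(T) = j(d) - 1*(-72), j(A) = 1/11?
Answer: 793/607673 ≈ 0.0013050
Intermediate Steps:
d = -12
j(A) = 1/11
O(T) = 793/11 (O(T) = 1/11 - 1*(-72) = 1/11 + 72 = 793/11)
O(192)/55243 = (793/11)/55243 = (793/11)*(1/55243) = 793/607673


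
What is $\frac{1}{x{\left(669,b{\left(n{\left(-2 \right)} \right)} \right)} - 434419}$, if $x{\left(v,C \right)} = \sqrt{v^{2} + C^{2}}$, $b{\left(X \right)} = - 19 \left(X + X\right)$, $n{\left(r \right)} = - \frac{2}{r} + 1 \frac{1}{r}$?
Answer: $- \frac{434419}{188719419639} - \frac{\sqrt{447922}}{188719419639} \approx -2.3055 \cdot 10^{-6}$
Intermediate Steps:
$n{\left(r \right)} = - \frac{1}{r}$ ($n{\left(r \right)} = - \frac{2}{r} + \frac{1}{r} = - \frac{1}{r}$)
$b{\left(X \right)} = - 38 X$ ($b{\left(X \right)} = - 19 \cdot 2 X = - 38 X$)
$x{\left(v,C \right)} = \sqrt{C^{2} + v^{2}}$
$\frac{1}{x{\left(669,b{\left(n{\left(-2 \right)} \right)} \right)} - 434419} = \frac{1}{\sqrt{\left(- 38 \left(- \frac{1}{-2}\right)\right)^{2} + 669^{2}} - 434419} = \frac{1}{\sqrt{\left(- 38 \left(\left(-1\right) \left(- \frac{1}{2}\right)\right)\right)^{2} + 447561} - 434419} = \frac{1}{\sqrt{\left(\left(-38\right) \frac{1}{2}\right)^{2} + 447561} - 434419} = \frac{1}{\sqrt{\left(-19\right)^{2} + 447561} - 434419} = \frac{1}{\sqrt{361 + 447561} - 434419} = \frac{1}{\sqrt{447922} - 434419} = \frac{1}{-434419 + \sqrt{447922}}$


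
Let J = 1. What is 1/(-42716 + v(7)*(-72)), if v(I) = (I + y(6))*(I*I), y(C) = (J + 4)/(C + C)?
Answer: -1/68882 ≈ -1.4518e-5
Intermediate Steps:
y(C) = 5/(2*C) (y(C) = (1 + 4)/(C + C) = 5/((2*C)) = 5*(1/(2*C)) = 5/(2*C))
v(I) = I²*(5/12 + I) (v(I) = (I + (5/2)/6)*(I*I) = (I + (5/2)*(⅙))*I² = (I + 5/12)*I² = (5/12 + I)*I² = I²*(5/12 + I))
1/(-42716 + v(7)*(-72)) = 1/(-42716 + (7²*(5/12 + 7))*(-72)) = 1/(-42716 + (49*(89/12))*(-72)) = 1/(-42716 + (4361/12)*(-72)) = 1/(-42716 - 26166) = 1/(-68882) = -1/68882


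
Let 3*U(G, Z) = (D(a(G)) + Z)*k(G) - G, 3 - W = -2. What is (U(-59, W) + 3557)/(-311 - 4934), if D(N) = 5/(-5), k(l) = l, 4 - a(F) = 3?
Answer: -3498/5245 ≈ -0.66692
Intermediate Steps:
a(F) = 1 (a(F) = 4 - 1*3 = 4 - 3 = 1)
W = 5 (W = 3 - 1*(-2) = 3 + 2 = 5)
D(N) = -1 (D(N) = 5*(-⅕) = -1)
U(G, Z) = -G/3 + G*(-1 + Z)/3 (U(G, Z) = ((-1 + Z)*G - G)/3 = (G*(-1 + Z) - G)/3 = (-G + G*(-1 + Z))/3 = -G/3 + G*(-1 + Z)/3)
(U(-59, W) + 3557)/(-311 - 4934) = ((⅓)*(-59)*(-2 + 5) + 3557)/(-311 - 4934) = ((⅓)*(-59)*3 + 3557)/(-5245) = (-59 + 3557)*(-1/5245) = 3498*(-1/5245) = -3498/5245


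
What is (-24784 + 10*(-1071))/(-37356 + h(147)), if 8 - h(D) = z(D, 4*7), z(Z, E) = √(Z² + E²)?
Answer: 1325629912/1394850711 - 248458*√457/1394850711 ≈ 0.94657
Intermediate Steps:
z(Z, E) = √(E² + Z²)
h(D) = 8 - √(784 + D²) (h(D) = 8 - √((4*7)² + D²) = 8 - √(28² + D²) = 8 - √(784 + D²))
(-24784 + 10*(-1071))/(-37356 + h(147)) = (-24784 + 10*(-1071))/(-37356 + (8 - √(784 + 147²))) = (-24784 - 10710)/(-37356 + (8 - √(784 + 21609))) = -35494/(-37356 + (8 - √22393)) = -35494/(-37356 + (8 - 7*√457)) = -35494/(-37348 - 7*√457)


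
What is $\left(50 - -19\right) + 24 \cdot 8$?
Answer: $261$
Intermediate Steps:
$\left(50 - -19\right) + 24 \cdot 8 = \left(50 + 19\right) + 192 = 69 + 192 = 261$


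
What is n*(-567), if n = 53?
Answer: -30051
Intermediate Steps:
n*(-567) = 53*(-567) = -30051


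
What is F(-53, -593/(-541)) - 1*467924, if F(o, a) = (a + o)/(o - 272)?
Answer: -1265733988/2705 ≈ -4.6792e+5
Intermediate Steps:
F(o, a) = (a + o)/(-272 + o)
F(-53, -593/(-541)) - 1*467924 = (-593/(-541) - 53)/(-272 - 53) - 1*467924 = (-593*(-1/541) - 53)/(-325) - 467924 = -(593/541 - 53)/325 - 467924 = -1/325*(-28080/541) - 467924 = 432/2705 - 467924 = -1265733988/2705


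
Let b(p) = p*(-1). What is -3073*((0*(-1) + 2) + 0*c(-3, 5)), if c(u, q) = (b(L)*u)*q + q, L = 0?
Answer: -6146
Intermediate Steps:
b(p) = -p
c(u, q) = q (c(u, q) = ((-1*0)*u)*q + q = (0*u)*q + q = 0*q + q = 0 + q = q)
-3073*((0*(-1) + 2) + 0*c(-3, 5)) = -3073*((0*(-1) + 2) + 0*5) = -3073*((0 + 2) + 0) = -3073*(2 + 0) = -3073*2 = -6146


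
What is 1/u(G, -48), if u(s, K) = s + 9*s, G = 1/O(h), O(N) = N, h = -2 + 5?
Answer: 3/10 ≈ 0.30000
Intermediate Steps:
h = 3
G = ⅓ (G = 1/3 = ⅓ ≈ 0.33333)
u(s, K) = 10*s
1/u(G, -48) = 1/(10*(⅓)) = 1/(10/3) = 3/10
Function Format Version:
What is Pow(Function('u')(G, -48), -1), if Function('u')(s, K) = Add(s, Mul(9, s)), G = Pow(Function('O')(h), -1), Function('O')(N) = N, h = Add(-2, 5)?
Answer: Rational(3, 10) ≈ 0.30000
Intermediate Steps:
h = 3
G = Rational(1, 3) (G = Pow(3, -1) = Rational(1, 3) ≈ 0.33333)
Function('u')(s, K) = Mul(10, s)
Pow(Function('u')(G, -48), -1) = Pow(Mul(10, Rational(1, 3)), -1) = Pow(Rational(10, 3), -1) = Rational(3, 10)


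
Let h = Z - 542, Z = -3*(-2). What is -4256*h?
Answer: 2281216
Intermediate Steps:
Z = 6
h = -536 (h = 6 - 542 = -536)
-4256*h = -4256*(-536) = 2281216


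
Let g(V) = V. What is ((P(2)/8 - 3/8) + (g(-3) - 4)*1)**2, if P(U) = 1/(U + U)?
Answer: 55225/1024 ≈ 53.931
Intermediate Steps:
P(U) = 1/(2*U)
((P(2)/8 - 3/8) + (g(-3) - 4)*1)**2 = ((((1/2)/2)/8 - 3/8) + (-3 - 4)*1)**2 = ((((1/2)*(1/2))*(1/8) - 3*1/8) - 7*1)**2 = (((1/4)*(1/8) - 3/8) - 7)**2 = ((1/32 - 3/8) - 7)**2 = (-11/32 - 7)**2 = (-235/32)**2 = 55225/1024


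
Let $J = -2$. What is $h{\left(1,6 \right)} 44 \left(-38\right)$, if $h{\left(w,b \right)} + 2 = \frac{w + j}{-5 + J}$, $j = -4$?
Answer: $\frac{18392}{7} \approx 2627.4$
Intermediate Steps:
$h{\left(w,b \right)} = - \frac{10}{7} - \frac{w}{7}$ ($h{\left(w,b \right)} = -2 + \frac{w - 4}{-5 - 2} = -2 + \frac{-4 + w}{-7} = -2 + \left(-4 + w\right) \left(- \frac{1}{7}\right) = -2 - \left(- \frac{4}{7} + \frac{w}{7}\right) = - \frac{10}{7} - \frac{w}{7}$)
$h{\left(1,6 \right)} 44 \left(-38\right) = \left(- \frac{10}{7} - \frac{1}{7}\right) 44 \left(-38\right) = \left(- \frac{11}{7}\right) 44 \left(-38\right) = \left(- \frac{484}{7}\right) \left(-38\right) = \frac{18392}{7}$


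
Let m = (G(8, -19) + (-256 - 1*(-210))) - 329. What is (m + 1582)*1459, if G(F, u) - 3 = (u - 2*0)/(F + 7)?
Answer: 26453129/15 ≈ 1.7635e+6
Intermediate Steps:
G(F, u) = 3 + u/(7 + F) (G(F, u) = 3 + (u - 2*0)/(F + 7) = 3 + (u + 0)/(7 + F) = 3 + u/(7 + F))
m = -5599/15 (m = ((21 - 19 + 3*8)/(7 + 8) + (-256 - 1*(-210))) - 329 = ((21 - 19 + 24)/15 + (-256 + 210)) - 329 = ((1/15)*26 - 46) - 329 = (26/15 - 46) - 329 = -664/15 - 329 = -5599/15 ≈ -373.27)
(m + 1582)*1459 = (-5599/15 + 1582)*1459 = (18131/15)*1459 = 26453129/15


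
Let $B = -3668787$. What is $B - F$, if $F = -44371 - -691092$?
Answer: $-4315508$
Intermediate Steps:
$F = 646721$ ($F = -44371 + 691092 = 646721$)
$B - F = -3668787 - 646721 = -4315508$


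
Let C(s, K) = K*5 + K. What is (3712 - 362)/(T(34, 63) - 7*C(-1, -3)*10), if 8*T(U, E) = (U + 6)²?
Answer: 335/146 ≈ 2.2945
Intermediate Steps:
C(s, K) = 6*K (C(s, K) = 5*K + K = 6*K)
T(U, E) = (6 + U)²/8 (T(U, E) = (U + 6)²/8 = (6 + U)²/8)
(3712 - 362)/(T(34, 63) - 7*C(-1, -3)*10) = (3712 - 362)/((6 + 34)²/8 - 42*(-3)*10) = 3350/((⅛)*40² - 7*(-18)*10) = 3350/((⅛)*1600 + 126*10) = 3350/(200 + 1260) = 3350/1460 = 3350*(1/1460) = 335/146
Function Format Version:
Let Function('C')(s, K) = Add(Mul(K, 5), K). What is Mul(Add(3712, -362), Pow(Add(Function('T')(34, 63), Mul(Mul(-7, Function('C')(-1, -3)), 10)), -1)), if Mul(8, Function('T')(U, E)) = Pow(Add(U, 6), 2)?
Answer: Rational(335, 146) ≈ 2.2945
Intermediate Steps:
Function('C')(s, K) = Mul(6, K) (Function('C')(s, K) = Add(Mul(5, K), K) = Mul(6, K))
Function('T')(U, E) = Mul(Rational(1, 8), Pow(Add(6, U), 2)) (Function('T')(U, E) = Mul(Rational(1, 8), Pow(Add(U, 6), 2)) = Mul(Rational(1, 8), Pow(Add(6, U), 2)))
Mul(Add(3712, -362), Pow(Add(Function('T')(34, 63), Mul(Mul(-7, Function('C')(-1, -3)), 10)), -1)) = Mul(Add(3712, -362), Pow(Add(Mul(Rational(1, 8), Pow(Add(6, 34), 2)), Mul(Mul(-7, Mul(6, -3)), 10)), -1)) = Mul(3350, Pow(Add(Mul(Rational(1, 8), Pow(40, 2)), Mul(Mul(-7, -18), 10)), -1)) = Mul(3350, Pow(Add(Mul(Rational(1, 8), 1600), Mul(126, 10)), -1)) = Mul(3350, Pow(Add(200, 1260), -1)) = Mul(3350, Pow(1460, -1)) = Mul(3350, Rational(1, 1460)) = Rational(335, 146)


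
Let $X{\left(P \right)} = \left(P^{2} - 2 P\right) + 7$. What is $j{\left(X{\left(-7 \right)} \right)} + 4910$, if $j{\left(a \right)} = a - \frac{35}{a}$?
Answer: $\frac{9959}{2} \approx 4979.5$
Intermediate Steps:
$X{\left(P \right)} = 7 + P^{2} - 2 P$
$j{\left(X{\left(-7 \right)} \right)} + 4910 = \left(\left(7 + \left(-7\right)^{2} - -14\right) - \frac{35}{7 + \left(-7\right)^{2} - -14}\right) + 4910 = \left(\left(7 + 49 + 14\right) - \frac{35}{7 + 49 + 14}\right) + 4910 = \left(70 - \frac{35}{70}\right) + 4910 = \left(70 - \frac{1}{2}\right) + 4910 = \frac{139}{2} + 4910 = \frac{9959}{2}$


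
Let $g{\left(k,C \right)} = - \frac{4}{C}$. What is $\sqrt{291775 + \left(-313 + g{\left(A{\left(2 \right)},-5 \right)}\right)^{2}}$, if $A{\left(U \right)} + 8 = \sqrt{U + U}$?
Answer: $\frac{2 \sqrt{2432774}}{5} \approx 623.89$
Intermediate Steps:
$A{\left(U \right)} = -8 + \sqrt{2} \sqrt{U}$ ($A{\left(U \right)} = -8 + \sqrt{U + U} = -8 + \sqrt{2 U} = -8 + \sqrt{2} \sqrt{U}$)
$\sqrt{291775 + \left(-313 + g{\left(A{\left(2 \right)},-5 \right)}\right)^{2}} = \sqrt{291775 + \left(-313 - \frac{4}{-5}\right)^{2}} = \sqrt{291775 + \left(-313 - - \frac{4}{5}\right)^{2}} = \sqrt{291775 + \left(-313 + \frac{4}{5}\right)^{2}} = \sqrt{291775 + \left(- \frac{1561}{5}\right)^{2}} = \sqrt{291775 + \frac{2436721}{25}} = \sqrt{\frac{9731096}{25}} = \frac{2 \sqrt{2432774}}{5}$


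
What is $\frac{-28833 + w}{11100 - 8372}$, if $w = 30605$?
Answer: $\frac{443}{682} \approx 0.64956$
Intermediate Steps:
$\frac{-28833 + w}{11100 - 8372} = \frac{-28833 + 30605}{11100 - 8372} = \frac{1772}{2728} = 1772 \cdot \frac{1}{2728} = \frac{443}{682}$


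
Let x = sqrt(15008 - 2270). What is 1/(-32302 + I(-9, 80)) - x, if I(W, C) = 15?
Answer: -1/32287 - sqrt(12738) ≈ -112.86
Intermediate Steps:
x = sqrt(12738) ≈ 112.86
1/(-32302 + I(-9, 80)) - x = 1/(-32302 + 15) - sqrt(12738) = 1/(-32287) - sqrt(12738) = -1/32287 - sqrt(12738)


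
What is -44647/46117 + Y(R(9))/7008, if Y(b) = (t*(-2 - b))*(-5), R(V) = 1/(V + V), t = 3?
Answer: -1868785411/1939127616 ≈ -0.96373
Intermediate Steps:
R(V) = 1/(2*V)
Y(b) = 30 + 15*b (Y(b) = (3*(-2 - b))*(-5) = (-6 - 3*b)*(-5) = 30 + 15*b)
-44647/46117 + Y(R(9))/7008 = -44647/46117 + (30 + 15*((1/2)/9))/7008 = -44647*1/46117 + (30 + 15*((1/2)*(1/9)))*(1/7008) = -44647/46117 + (30 + 15*(1/18))*(1/7008) = -44647/46117 + (30 + 5/6)*(1/7008) = -44647/46117 + (185/6)*(1/7008) = -44647/46117 + 185/42048 = -1868785411/1939127616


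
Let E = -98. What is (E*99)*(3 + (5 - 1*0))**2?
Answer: -620928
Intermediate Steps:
(E*99)*(3 + (5 - 1*0))**2 = (-98*99)*(3 + (5 - 1*0))**2 = -9702*(3 + (5 + 0))**2 = -9702*(3 + 5)**2 = -9702*8**2 = -9702*64 = -620928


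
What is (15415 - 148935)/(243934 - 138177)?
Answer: -133520/105757 ≈ -1.2625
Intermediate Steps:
(15415 - 148935)/(243934 - 138177) = -133520/105757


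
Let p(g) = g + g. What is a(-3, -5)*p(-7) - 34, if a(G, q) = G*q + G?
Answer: -202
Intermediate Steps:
a(G, q) = G + G*q
p(g) = 2*g
a(-3, -5)*p(-7) - 34 = (-3*(1 - 5))*(2*(-7)) - 34 = -3*(-4)*(-14) - 34 = 12*(-14) - 34 = -168 - 34 = -202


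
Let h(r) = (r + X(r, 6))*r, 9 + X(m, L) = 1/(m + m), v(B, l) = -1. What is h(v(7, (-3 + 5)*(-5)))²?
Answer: 441/4 ≈ 110.25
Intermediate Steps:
X(m, L) = -9 + 1/(2*m) (X(m, L) = -9 + 1/(m + m) = -9 + 1/(2*m))
h(r) = r*(-9 + r + 1/(2*r)) (h(r) = (r + (-9 + 1/(2*r)))*r = (-9 + r + 1/(2*r))*r = r*(-9 + r + 1/(2*r)))
h(v(7, (-3 + 5)*(-5)))² = (½ - (-9 - 1))² = (½ - 1*(-10))² = (½ + 10)² = (21/2)² = 441/4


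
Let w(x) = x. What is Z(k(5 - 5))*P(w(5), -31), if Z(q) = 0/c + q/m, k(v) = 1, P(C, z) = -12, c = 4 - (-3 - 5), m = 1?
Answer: -12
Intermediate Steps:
c = 12 (c = 4 - (-8) = 4 - 1*(-8) = 4 + 8 = 12)
Z(q) = q (Z(q) = 0/12 + q/1 = 0*(1/12) + q*1 = 0 + q = q)
Z(k(5 - 5))*P(w(5), -31) = 1*(-12) = -12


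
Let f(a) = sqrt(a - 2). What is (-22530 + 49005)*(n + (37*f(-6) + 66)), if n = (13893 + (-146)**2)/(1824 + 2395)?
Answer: 8304227925/4219 + 1959150*I*sqrt(2) ≈ 1.9683e+6 + 2.7707e+6*I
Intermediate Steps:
f(a) = sqrt(-2 + a)
n = 35209/4219 (n = (13893 + 21316)/4219 = 35209*(1/4219) = 35209/4219 ≈ 8.3453)
(-22530 + 49005)*(n + (37*f(-6) + 66)) = (-22530 + 49005)*(35209/4219 + (37*sqrt(-2 - 6) + 66)) = 26475*(35209/4219 + (37*sqrt(-8) + 66)) = 26475*(35209/4219 + (37*(2*I*sqrt(2)) + 66)) = 26475*(35209/4219 + (74*I*sqrt(2) + 66)) = 26475*(35209/4219 + (66 + 74*I*sqrt(2))) = 26475*(313663/4219 + 74*I*sqrt(2)) = 8304227925/4219 + 1959150*I*sqrt(2)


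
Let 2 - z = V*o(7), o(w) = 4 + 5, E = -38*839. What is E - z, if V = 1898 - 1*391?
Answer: -18321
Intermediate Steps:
E = -31882
o(w) = 9
V = 1507 (V = 1898 - 391 = 1507)
z = -13561 (z = 2 - 1507*9 = 2 - 1*13563 = 2 - 13563 = -13561)
E - z = -31882 - 1*(-13561) = -31882 + 13561 = -18321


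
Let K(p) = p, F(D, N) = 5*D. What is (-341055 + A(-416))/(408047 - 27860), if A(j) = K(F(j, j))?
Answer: -343135/380187 ≈ -0.90254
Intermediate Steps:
A(j) = 5*j
(-341055 + A(-416))/(408047 - 27860) = (-341055 + 5*(-416))/(408047 - 27860) = (-341055 - 2080)/380187 = -343135*1/380187 = -343135/380187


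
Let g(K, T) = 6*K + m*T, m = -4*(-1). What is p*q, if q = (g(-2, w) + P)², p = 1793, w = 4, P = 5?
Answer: 145233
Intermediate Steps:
m = 4
g(K, T) = 4*T + 6*K (g(K, T) = 6*K + 4*T = 4*T + 6*K)
q = 81 (q = ((4*4 + 6*(-2)) + 5)² = ((16 - 12) + 5)² = (4 + 5)² = 9² = 81)
p*q = 1793*81 = 145233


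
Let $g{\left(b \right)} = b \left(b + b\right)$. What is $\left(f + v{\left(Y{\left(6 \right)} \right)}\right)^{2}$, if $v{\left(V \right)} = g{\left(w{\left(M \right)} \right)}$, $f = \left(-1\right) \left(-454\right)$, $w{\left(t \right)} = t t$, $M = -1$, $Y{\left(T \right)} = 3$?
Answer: $207936$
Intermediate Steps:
$w{\left(t \right)} = t^{2}$
$f = 454$
$g{\left(b \right)} = 2 b^{2}$ ($g{\left(b \right)} = b 2 b = 2 b^{2}$)
$v{\left(V \right)} = 2$ ($v{\left(V \right)} = 2 \left(\left(-1\right)^{2}\right)^{2} = 2 \cdot 1^{2} = 2 \cdot 1 = 2$)
$\left(f + v{\left(Y{\left(6 \right)} \right)}\right)^{2} = \left(454 + 2\right)^{2} = 456^{2} = 207936$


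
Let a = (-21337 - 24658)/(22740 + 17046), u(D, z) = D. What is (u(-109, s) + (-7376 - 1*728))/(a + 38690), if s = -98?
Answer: -326762418/1539274345 ≈ -0.21228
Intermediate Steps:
a = -45995/39786 ≈ -1.1561
(u(-109, s) + (-7376 - 1*728))/(a + 38690) = (-109 + (-7376 - 1*728))/(-45995/39786 + 38690) = (-109 + (-7376 - 728))/(1539274345/39786) = (-109 - 8104)*(39786/1539274345) = -8213*39786/1539274345 = -326762418/1539274345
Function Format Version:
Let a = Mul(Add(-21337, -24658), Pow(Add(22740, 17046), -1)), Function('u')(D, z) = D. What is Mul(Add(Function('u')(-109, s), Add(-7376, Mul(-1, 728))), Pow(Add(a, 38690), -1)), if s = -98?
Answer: Rational(-326762418, 1539274345) ≈ -0.21228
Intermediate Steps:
a = Rational(-45995, 39786) (a = Mul(-45995, Pow(39786, -1)) = Mul(-45995, Rational(1, 39786)) = Rational(-45995, 39786) ≈ -1.1561)
Mul(Add(Function('u')(-109, s), Add(-7376, Mul(-1, 728))), Pow(Add(a, 38690), -1)) = Mul(Add(-109, Add(-7376, Mul(-1, 728))), Pow(Add(Rational(-45995, 39786), 38690), -1)) = Mul(Add(-109, Add(-7376, -728)), Pow(Rational(1539274345, 39786), -1)) = Mul(Add(-109, -8104), Rational(39786, 1539274345)) = Mul(-8213, Rational(39786, 1539274345)) = Rational(-326762418, 1539274345)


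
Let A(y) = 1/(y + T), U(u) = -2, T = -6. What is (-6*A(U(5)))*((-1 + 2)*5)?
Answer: 15/4 ≈ 3.7500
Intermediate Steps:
A(y) = 1/(-6 + y) (A(y) = 1/(y - 6) = 1/(-6 + y))
(-6*A(U(5)))*((-1 + 2)*5) = (-6/(-6 - 2))*((-1 + 2)*5) = (-6/(-8))*(1*5) = -6*(-⅛)*5 = (¾)*5 = 15/4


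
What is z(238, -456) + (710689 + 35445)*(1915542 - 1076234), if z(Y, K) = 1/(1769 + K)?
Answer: 822248176912137/1313 ≈ 6.2624e+11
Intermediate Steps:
z(238, -456) + (710689 + 35445)*(1915542 - 1076234) = 1/(1769 - 456) + (710689 + 35445)*(1915542 - 1076234) = 1/1313 + 746134*839308 = 1/1313 + 626236235272 = 822248176912137/1313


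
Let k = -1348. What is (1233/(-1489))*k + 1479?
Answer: 3864315/1489 ≈ 2595.2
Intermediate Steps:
(1233/(-1489))*k + 1479 = (1233/(-1489))*(-1348) + 1479 = (1233*(-1/1489))*(-1348) + 1479 = -1233/1489*(-1348) + 1479 = 1662084/1489 + 1479 = 3864315/1489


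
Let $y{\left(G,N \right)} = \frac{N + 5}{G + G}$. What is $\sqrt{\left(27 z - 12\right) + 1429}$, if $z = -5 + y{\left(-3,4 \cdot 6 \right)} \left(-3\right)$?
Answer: $\frac{\sqrt{6694}}{2} \approx 40.908$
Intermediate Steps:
$y{\left(G,N \right)} = \frac{5 + N}{2 G}$
$z = \frac{19}{2}$ ($z = -5 + \frac{5 + 4 \cdot 6}{2 \left(-3\right)} \left(-3\right) = -5 + \frac{1}{2} \left(- \frac{1}{3}\right) \left(5 + 24\right) \left(-3\right) = -5 + \frac{1}{2} \left(- \frac{1}{3}\right) 29 \left(-3\right) = -5 - - \frac{29}{2} = -5 + \frac{29}{2} = \frac{19}{2} \approx 9.5$)
$\sqrt{\left(27 z - 12\right) + 1429} = \sqrt{\left(27 \cdot \frac{19}{2} - 12\right) + 1429} = \sqrt{\left(\frac{513}{2} - 12\right) + 1429} = \sqrt{\frac{489}{2} + 1429} = \sqrt{\frac{3347}{2}} = \frac{\sqrt{6694}}{2}$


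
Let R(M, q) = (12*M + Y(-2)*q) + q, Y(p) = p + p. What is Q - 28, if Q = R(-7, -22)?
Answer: -46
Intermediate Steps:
Y(p) = 2*p
R(M, q) = -3*q + 12*M (R(M, q) = (12*M + (2*(-2))*q) + q = (12*M - 4*q) + q = (-4*q + 12*M) + q = -3*q + 12*M)
Q = -18 (Q = -3*(-22) + 12*(-7) = 66 - 84 = -18)
Q - 28 = -18 - 28 = -46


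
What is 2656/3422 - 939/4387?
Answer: 4219307/7506157 ≈ 0.56211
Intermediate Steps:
2656/3422 - 939/4387 = 2656*(1/3422) - 939*1/4387 = 1328/1711 - 939/4387 = 4219307/7506157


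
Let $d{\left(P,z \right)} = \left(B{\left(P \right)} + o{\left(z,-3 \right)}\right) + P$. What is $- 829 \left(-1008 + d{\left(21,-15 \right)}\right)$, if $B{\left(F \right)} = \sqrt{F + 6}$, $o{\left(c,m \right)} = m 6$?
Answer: $833145 - 2487 \sqrt{3} \approx 8.2884 \cdot 10^{5}$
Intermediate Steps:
$o{\left(c,m \right)} = 6 m$
$B{\left(F \right)} = \sqrt{6 + F}$
$d{\left(P,z \right)} = -18 + P + \sqrt{6 + P}$ ($d{\left(P,z \right)} = \left(\sqrt{6 + P} + 6 \left(-3\right)\right) + P = \left(\sqrt{6 + P} - 18\right) + P = \left(-18 + \sqrt{6 + P}\right) + P = -18 + P + \sqrt{6 + P}$)
$- 829 \left(-1008 + d{\left(21,-15 \right)}\right) = - 829 \left(-1008 + \left(-18 + 21 + \sqrt{6 + 21}\right)\right) = - 829 \left(-1008 + \left(-18 + 21 + \sqrt{27}\right)\right) = - 829 \left(-1008 + \left(-18 + 21 + 3 \sqrt{3}\right)\right) = - 829 \left(-1008 + \left(3 + 3 \sqrt{3}\right)\right) = - 829 \left(-1005 + 3 \sqrt{3}\right) = 833145 - 2487 \sqrt{3}$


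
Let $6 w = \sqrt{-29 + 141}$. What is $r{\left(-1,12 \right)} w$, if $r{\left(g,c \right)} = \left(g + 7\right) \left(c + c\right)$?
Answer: $96 \sqrt{7} \approx 253.99$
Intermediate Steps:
$r{\left(g,c \right)} = 2 c \left(7 + g\right)$ ($r{\left(g,c \right)} = \left(7 + g\right) 2 c = 2 c \left(7 + g\right)$)
$w = \frac{2 \sqrt{7}}{3}$ ($w = \frac{\sqrt{-29 + 141}}{6} = \frac{\sqrt{112}}{6} = \frac{4 \sqrt{7}}{6} = \frac{2 \sqrt{7}}{3} \approx 1.7638$)
$r{\left(-1,12 \right)} w = 2 \cdot 12 \left(7 - 1\right) \frac{2 \sqrt{7}}{3} = 2 \cdot 12 \cdot 6 \frac{2 \sqrt{7}}{3} = 144 \frac{2 \sqrt{7}}{3} = 96 \sqrt{7}$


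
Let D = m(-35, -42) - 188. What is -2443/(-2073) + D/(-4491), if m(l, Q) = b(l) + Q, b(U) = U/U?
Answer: 3815410/3103281 ≈ 1.2295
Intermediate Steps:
b(U) = 1
m(l, Q) = 1 + Q
D = -229 (D = (1 - 42) - 188 = -41 - 188 = -229)
-2443/(-2073) + D/(-4491) = -2443/(-2073) - 229/(-4491) = -2443*(-1/2073) - 229*(-1/4491) = 2443/2073 + 229/4491 = 3815410/3103281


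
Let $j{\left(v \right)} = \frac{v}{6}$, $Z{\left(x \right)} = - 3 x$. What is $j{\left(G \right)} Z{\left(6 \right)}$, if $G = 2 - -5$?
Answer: $-21$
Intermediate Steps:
$G = 7$ ($G = 2 + 5 = 7$)
$j{\left(v \right)} = \frac{v}{6}$ ($j{\left(v \right)} = v \frac{1}{6} = \frac{v}{6}$)
$j{\left(G \right)} Z{\left(6 \right)} = \frac{1}{6} \cdot 7 \left(\left(-3\right) 6\right) = \frac{7}{6} \left(-18\right) = -21$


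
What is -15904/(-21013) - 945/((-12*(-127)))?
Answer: 1460137/10674604 ≈ 0.13679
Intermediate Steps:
-15904/(-21013) - 945/((-12*(-127))) = -15904*(-1/21013) - 945/1524 = 15904/21013 - 945*1/1524 = 15904/21013 - 315/508 = 1460137/10674604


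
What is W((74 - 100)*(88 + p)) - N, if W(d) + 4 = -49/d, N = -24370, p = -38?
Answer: 31675849/1300 ≈ 24366.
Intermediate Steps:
W(d) = -4 - 49/d
W((74 - 100)*(88 + p)) - N = (-4 - 49*1/((74 - 100)*(88 - 38))) - 1*(-24370) = (-4 - 49/((-26*50))) + 24370 = (-4 - 49/(-1300)) + 24370 = (-4 - 49*(-1/1300)) + 24370 = (-4 + 49/1300) + 24370 = -5151/1300 + 24370 = 31675849/1300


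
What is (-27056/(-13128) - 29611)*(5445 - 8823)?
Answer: 54710390894/547 ≈ 1.0002e+8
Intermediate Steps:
(-27056/(-13128) - 29611)*(5445 - 8823) = (-27056*(-1/13128) - 29611)*(-3378) = (3382/1641 - 29611)*(-3378) = -48588269/1641*(-3378) = 54710390894/547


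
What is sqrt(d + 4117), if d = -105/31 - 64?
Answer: 7*sqrt(79422)/31 ≈ 63.637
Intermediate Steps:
d = -2089/31 (d = -105*1/31 - 64 = -105/31 - 64 = -2089/31 ≈ -67.387)
sqrt(d + 4117) = sqrt(-2089/31 + 4117) = sqrt(125538/31) = 7*sqrt(79422)/31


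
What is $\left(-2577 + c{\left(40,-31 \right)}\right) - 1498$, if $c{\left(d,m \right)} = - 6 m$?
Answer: $-3889$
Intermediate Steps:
$\left(-2577 + c{\left(40,-31 \right)}\right) - 1498 = \left(-2577 - -186\right) - 1498 = \left(-2577 + 186\right) - 1498 = -2391 - 1498 = -3889$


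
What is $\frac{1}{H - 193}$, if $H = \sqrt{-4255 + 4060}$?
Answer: $- \frac{193}{37444} - \frac{i \sqrt{195}}{37444} \approx -0.0051544 - 0.00037294 i$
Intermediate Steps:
$H = i \sqrt{195}$ ($H = \sqrt{-195} = i \sqrt{195} \approx 13.964 i$)
$\frac{1}{H - 193} = \frac{1}{i \sqrt{195} - 193} = \frac{1}{-193 + i \sqrt{195}}$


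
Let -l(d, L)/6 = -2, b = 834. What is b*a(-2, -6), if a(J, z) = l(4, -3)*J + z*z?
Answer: 10008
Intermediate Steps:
l(d, L) = 12 (l(d, L) = -6*(-2) = 12)
a(J, z) = z² + 12*J (a(J, z) = 12*J + z*z = 12*J + z² = z² + 12*J)
b*a(-2, -6) = 834*((-6)² + 12*(-2)) = 834*(36 - 24) = 834*12 = 10008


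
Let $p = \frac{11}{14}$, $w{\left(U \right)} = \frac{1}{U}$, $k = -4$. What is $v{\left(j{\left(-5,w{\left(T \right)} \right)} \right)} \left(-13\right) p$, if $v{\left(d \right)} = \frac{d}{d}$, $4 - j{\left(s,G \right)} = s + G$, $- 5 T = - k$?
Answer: $- \frac{143}{14} \approx -10.214$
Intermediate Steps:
$T = - \frac{4}{5}$ ($T = - \frac{\left(-1\right) \left(-4\right)}{5} = \left(- \frac{1}{5}\right) 4 = - \frac{4}{5} \approx -0.8$)
$j{\left(s,G \right)} = 4 - G - s$ ($j{\left(s,G \right)} = 4 - \left(s + G\right) = 4 - \left(G + s\right) = 4 - G - s$)
$v{\left(d \right)} = 1$
$p = \frac{11}{14}$ ($p = 11 \cdot \frac{1}{14} = \frac{11}{14} \approx 0.78571$)
$v{\left(j{\left(-5,w{\left(T \right)} \right)} \right)} \left(-13\right) p = 1 \left(-13\right) \frac{11}{14} = \left(-13\right) \frac{11}{14} = - \frac{143}{14}$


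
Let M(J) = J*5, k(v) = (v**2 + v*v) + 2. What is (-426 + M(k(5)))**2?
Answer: 27556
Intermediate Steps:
k(v) = 2 + 2*v**2 (k(v) = (v**2 + v**2) + 2 = 2*v**2 + 2 = 2 + 2*v**2)
M(J) = 5*J
(-426 + M(k(5)))**2 = (-426 + 5*(2 + 2*5**2))**2 = (-426 + 5*(2 + 2*25))**2 = (-426 + 5*(2 + 50))**2 = (-426 + 5*52)**2 = (-426 + 260)**2 = (-166)**2 = 27556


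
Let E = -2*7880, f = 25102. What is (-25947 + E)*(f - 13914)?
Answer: -466617916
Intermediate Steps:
E = -15760
(-25947 + E)*(f - 13914) = (-25947 - 15760)*(25102 - 13914) = -41707*11188 = -466617916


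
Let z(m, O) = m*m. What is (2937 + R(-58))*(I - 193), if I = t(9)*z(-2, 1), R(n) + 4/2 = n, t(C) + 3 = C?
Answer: -486213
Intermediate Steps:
t(C) = -3 + C
R(n) = -2 + n
z(m, O) = m²
I = 24 (I = (-3 + 9)*(-2)² = 6*4 = 24)
(2937 + R(-58))*(I - 193) = (2937 + (-2 - 58))*(24 - 193) = (2937 - 60)*(-169) = 2877*(-169) = -486213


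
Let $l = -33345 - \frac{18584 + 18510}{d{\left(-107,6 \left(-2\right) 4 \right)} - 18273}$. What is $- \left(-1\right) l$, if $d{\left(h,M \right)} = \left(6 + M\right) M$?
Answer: $- \frac{542052571}{16257} \approx -33343.0$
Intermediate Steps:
$d{\left(h,M \right)} = M \left(6 + M\right)$
$l = - \frac{542052571}{16257}$ ($l = -33345 - \frac{18584 + 18510}{6 \left(-2\right) 4 \left(6 + 6 \left(-2\right) 4\right) - 18273} = -33345 - \frac{37094}{\left(-12\right) 4 \left(6 - 48\right) - 18273} = -33345 - \frac{37094}{- 48 \left(6 - 48\right) - 18273} = -33345 - \frac{37094}{\left(-48\right) \left(-42\right) - 18273} = -33345 - \frac{37094}{2016 - 18273} = -33345 - \frac{37094}{-16257} = -33345 - 37094 \left(- \frac{1}{16257}\right) = -33345 - - \frac{37094}{16257} = -33345 + \frac{37094}{16257} = - \frac{542052571}{16257} \approx -33343.0$)
$- \left(-1\right) l = - \frac{\left(-1\right) \left(-542052571\right)}{16257} = \left(-1\right) \frac{542052571}{16257} = - \frac{542052571}{16257}$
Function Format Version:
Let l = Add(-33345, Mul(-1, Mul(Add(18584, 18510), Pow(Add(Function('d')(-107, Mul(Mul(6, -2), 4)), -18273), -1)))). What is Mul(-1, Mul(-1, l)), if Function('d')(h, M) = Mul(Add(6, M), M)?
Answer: Rational(-542052571, 16257) ≈ -33343.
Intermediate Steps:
Function('d')(h, M) = Mul(M, Add(6, M))
l = Rational(-542052571, 16257) (l = Add(-33345, Mul(-1, Mul(Add(18584, 18510), Pow(Add(Mul(Mul(Mul(6, -2), 4), Add(6, Mul(Mul(6, -2), 4))), -18273), -1)))) = Add(-33345, Mul(-1, Mul(37094, Pow(Add(Mul(Mul(-12, 4), Add(6, Mul(-12, 4))), -18273), -1)))) = Add(-33345, Mul(-1, Mul(37094, Pow(Add(Mul(-48, Add(6, -48)), -18273), -1)))) = Add(-33345, Mul(-1, Mul(37094, Pow(Add(Mul(-48, -42), -18273), -1)))) = Add(-33345, Mul(-1, Mul(37094, Pow(Add(2016, -18273), -1)))) = Add(-33345, Mul(-1, Mul(37094, Pow(-16257, -1)))) = Add(-33345, Mul(-1, Mul(37094, Rational(-1, 16257)))) = Add(-33345, Mul(-1, Rational(-37094, 16257))) = Add(-33345, Rational(37094, 16257)) = Rational(-542052571, 16257) ≈ -33343.)
Mul(-1, Mul(-1, l)) = Mul(-1, Mul(-1, Rational(-542052571, 16257))) = Mul(-1, Rational(542052571, 16257)) = Rational(-542052571, 16257)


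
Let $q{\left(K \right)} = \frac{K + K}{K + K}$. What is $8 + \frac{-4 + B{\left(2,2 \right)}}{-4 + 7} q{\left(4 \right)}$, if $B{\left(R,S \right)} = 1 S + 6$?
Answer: $\frac{28}{3} \approx 9.3333$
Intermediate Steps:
$B{\left(R,S \right)} = 6 + S$ ($B{\left(R,S \right)} = S + 6 = 6 + S$)
$q{\left(K \right)} = 1$ ($q{\left(K \right)} = \frac{2 K}{2 K} = 2 K \frac{1}{2 K} = 1$)
$8 + \frac{-4 + B{\left(2,2 \right)}}{-4 + 7} q{\left(4 \right)} = 8 + \frac{-4 + \left(6 + 2\right)}{-4 + 7} \cdot 1 = 8 + \frac{-4 + 8}{3} \cdot 1 = 8 + 4 \cdot \frac{1}{3} \cdot 1 = 8 + \frac{4}{3} \cdot 1 = 8 + \frac{4}{3} = \frac{28}{3}$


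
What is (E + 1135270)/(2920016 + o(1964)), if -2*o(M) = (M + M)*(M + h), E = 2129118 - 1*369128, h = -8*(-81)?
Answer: -723815/552488 ≈ -1.3101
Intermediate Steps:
h = 648
E = 1759990 (E = 2129118 - 369128 = 1759990)
o(M) = -M*(648 + M) (o(M) = -(M + M)*(M + 648)/2 = -2*M*(648 + M)/2 = -M*(648 + M))
(E + 1135270)/(2920016 + o(1964)) = (1759990 + 1135270)/(2920016 - 1*1964*(648 + 1964)) = 2895260/(2920016 - 1*1964*2612) = 2895260/(2920016 - 5129968) = 2895260/(-2209952) = 2895260*(-1/2209952) = -723815/552488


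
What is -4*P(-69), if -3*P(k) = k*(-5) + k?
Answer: 368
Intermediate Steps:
P(k) = 4*k/3 (P(k) = -(k*(-5) + k)/3 = -(-5*k + k)/3 = -(-4)*k/3 = 4*k/3)
-4*P(-69) = -16*(-69)/3 = -4*(-92) = 368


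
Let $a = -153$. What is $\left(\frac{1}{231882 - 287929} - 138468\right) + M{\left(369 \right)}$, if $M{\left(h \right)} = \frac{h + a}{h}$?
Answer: $- \frac{7760683189}{56047} \approx -1.3847 \cdot 10^{5}$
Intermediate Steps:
$M{\left(h \right)} = \frac{-153 + h}{h}$ ($M{\left(h \right)} = \frac{h - 153}{h} = \frac{-153 + h}{h}$)
$\left(\frac{1}{231882 - 287929} - 138468\right) + M{\left(369 \right)} = \left(\frac{1}{231882 - 287929} - 138468\right) + \frac{-153 + 369}{369} = \left(\frac{1}{-56047} - 138468\right) + \frac{1}{369} \cdot 216 = \left(- \frac{1}{56047} - 138468\right) + \frac{24}{41} = - \frac{7760715997}{56047} + \frac{24}{41} = - \frac{7760683189}{56047}$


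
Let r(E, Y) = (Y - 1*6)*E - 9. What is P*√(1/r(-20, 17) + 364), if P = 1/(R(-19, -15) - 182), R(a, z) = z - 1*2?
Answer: -√19088295/45571 ≈ -0.095873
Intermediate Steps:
R(a, z) = -2 + z (R(a, z) = z - 2 = -2 + z)
r(E, Y) = -9 + E*(-6 + Y) (r(E, Y) = (Y - 6)*E - 9 = (-6 + Y)*E - 9 = E*(-6 + Y) - 9 = -9 + E*(-6 + Y))
P = -1/199 (P = 1/((-2 - 15) - 182) = 1/(-17 - 182) = 1/(-199) = -1/199 ≈ -0.0050251)
P*√(1/r(-20, 17) + 364) = -√(1/(-9 - 6*(-20) - 20*17) + 364)/199 = -√(1/(-9 + 120 - 340) + 364)/199 = -√(1/(-229) + 364)/199 = -√(-1/229 + 364)/199 = -√19088295/45571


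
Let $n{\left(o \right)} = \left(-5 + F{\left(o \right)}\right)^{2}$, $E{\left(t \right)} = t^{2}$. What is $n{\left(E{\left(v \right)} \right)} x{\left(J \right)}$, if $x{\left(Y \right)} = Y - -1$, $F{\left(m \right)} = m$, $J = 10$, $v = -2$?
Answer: $11$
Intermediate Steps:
$x{\left(Y \right)} = 1 + Y$ ($x{\left(Y \right)} = Y + 1 = 1 + Y$)
$n{\left(o \right)} = \left(-5 + o\right)^{2}$
$n{\left(E{\left(v \right)} \right)} x{\left(J \right)} = \left(-5 + \left(-2\right)^{2}\right)^{2} \left(1 + 10\right) = \left(-5 + 4\right)^{2} \cdot 11 = \left(-1\right)^{2} \cdot 11 = 1 \cdot 11 = 11$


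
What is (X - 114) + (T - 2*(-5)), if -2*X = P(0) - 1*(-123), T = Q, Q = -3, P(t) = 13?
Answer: -175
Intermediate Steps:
T = -3
X = -68 (X = -(13 - 1*(-123))/2 = -(13 + 123)/2 = -½*136 = -68)
(X - 114) + (T - 2*(-5)) = (-68 - 114) + (-3 - 2*(-5)) = -182 + (-3 + 10) = -182 + 7 = -175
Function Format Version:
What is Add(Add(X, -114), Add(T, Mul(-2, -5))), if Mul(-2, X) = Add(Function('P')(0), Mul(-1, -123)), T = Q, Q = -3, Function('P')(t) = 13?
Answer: -175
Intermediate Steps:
T = -3
X = -68 (X = Mul(Rational(-1, 2), Add(13, Mul(-1, -123))) = Mul(Rational(-1, 2), Add(13, 123)) = Mul(Rational(-1, 2), 136) = -68)
Add(Add(X, -114), Add(T, Mul(-2, -5))) = Add(Add(-68, -114), Add(-3, Mul(-2, -5))) = Add(-182, Add(-3, 10)) = Add(-182, 7) = -175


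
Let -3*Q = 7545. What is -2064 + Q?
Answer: -4579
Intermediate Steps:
Q = -2515 (Q = -1/3*7545 = -2515)
-2064 + Q = -2064 - 2515 = -4579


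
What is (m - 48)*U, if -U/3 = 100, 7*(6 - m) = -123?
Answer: 51300/7 ≈ 7328.6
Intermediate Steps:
m = 165/7 (m = 6 - 1/7*(-123) = 6 + 123/7 = 165/7 ≈ 23.571)
U = -300 (U = -3*100 = -300)
(m - 48)*U = (165/7 - 48)*(-300) = -171/7*(-300) = 51300/7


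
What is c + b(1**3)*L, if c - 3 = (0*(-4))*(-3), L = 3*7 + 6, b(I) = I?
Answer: 30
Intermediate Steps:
L = 27 (L = 21 + 6 = 27)
c = 3 (c = 3 + (0*(-4))*(-3) = 3 + 0*(-3) = 3 + 0 = 3)
c + b(1**3)*L = 3 + 1**3*27 = 3 + 1*27 = 3 + 27 = 30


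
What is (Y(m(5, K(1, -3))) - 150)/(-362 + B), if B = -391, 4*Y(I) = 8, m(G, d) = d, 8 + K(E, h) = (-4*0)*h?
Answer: 148/753 ≈ 0.19655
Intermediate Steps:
K(E, h) = -8 (K(E, h) = -8 + (-4*0)*h = -8 + 0*h = -8 + 0 = -8)
Y(I) = 2 (Y(I) = (¼)*8 = 2)
(Y(m(5, K(1, -3))) - 150)/(-362 + B) = (2 - 150)/(-362 - 391) = -148/(-753) = -148*(-1/753) = 148/753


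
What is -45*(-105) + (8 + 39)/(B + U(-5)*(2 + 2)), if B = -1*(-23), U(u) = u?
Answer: 14222/3 ≈ 4740.7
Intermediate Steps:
B = 23
-45*(-105) + (8 + 39)/(B + U(-5)*(2 + 2)) = -45*(-105) + (8 + 39)/(23 - 5*(2 + 2)) = 4725 + 47/(23 - 5*4) = 4725 + 47/(23 - 20) = 4725 + 47/3 = 14222/3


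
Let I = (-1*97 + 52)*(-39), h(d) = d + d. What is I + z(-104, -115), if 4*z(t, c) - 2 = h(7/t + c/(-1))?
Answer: 377097/208 ≈ 1813.0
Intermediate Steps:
h(d) = 2*d
z(t, c) = ½ - c/2 + 7/(2*t) (z(t, c) = ½ + (2*(7/t + c/(-1)))/4 = ½ + (2*(7/t + c*(-1)))/4 = ½ + (2*(7/t - c))/4 = ½ + (2*(-c + 7/t))/4 = ½ + (-2*c + 14/t)/4 = ½ + (-c/2 + 7/(2*t)) = ½ - c/2 + 7/(2*t))
I = 1755 (I = (-97 + 52)*(-39) = -45*(-39) = 1755)
I + z(-104, -115) = 1755 + (½)*(7 - 104 - 1*(-115)*(-104))/(-104) = 1755 + (½)*(-1/104)*(7 - 104 - 11960) = 1755 + (½)*(-1/104)*(-12057) = 1755 + 12057/208 = 377097/208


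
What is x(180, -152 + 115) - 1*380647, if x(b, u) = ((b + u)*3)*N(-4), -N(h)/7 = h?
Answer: -368635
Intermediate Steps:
N(h) = -7*h
x(b, u) = 84*b + 84*u (x(b, u) = ((b + u)*3)*(-7*(-4)) = (3*b + 3*u)*28 = 84*b + 84*u)
x(180, -152 + 115) - 1*380647 = (84*180 + 84*(-152 + 115)) - 1*380647 = (15120 + 84*(-37)) - 380647 = (15120 - 3108) - 380647 = 12012 - 380647 = -368635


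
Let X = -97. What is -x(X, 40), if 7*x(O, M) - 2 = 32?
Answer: -34/7 ≈ -4.8571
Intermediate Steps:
x(O, M) = 34/7 (x(O, M) = 2/7 + (1/7)*32 = 2/7 + 32/7 = 34/7)
-x(X, 40) = -1*34/7 = -34/7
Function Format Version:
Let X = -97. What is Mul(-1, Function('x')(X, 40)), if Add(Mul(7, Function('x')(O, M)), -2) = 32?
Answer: Rational(-34, 7) ≈ -4.8571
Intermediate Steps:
Function('x')(O, M) = Rational(34, 7) (Function('x')(O, M) = Add(Rational(2, 7), Mul(Rational(1, 7), 32)) = Add(Rational(2, 7), Rational(32, 7)) = Rational(34, 7))
Mul(-1, Function('x')(X, 40)) = Mul(-1, Rational(34, 7)) = Rational(-34, 7)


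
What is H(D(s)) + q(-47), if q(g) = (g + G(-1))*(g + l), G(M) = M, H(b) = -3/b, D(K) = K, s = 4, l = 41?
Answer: 1149/4 ≈ 287.25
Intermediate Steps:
q(g) = (-1 + g)*(41 + g) (q(g) = (g - 1)*(g + 41) = (-1 + g)*(41 + g))
H(D(s)) + q(-47) = -3/4 + (-41 + (-47)**2 + 40*(-47)) = -3*1/4 + (-41 + 2209 - 1880) = -3/4 + 288 = 1149/4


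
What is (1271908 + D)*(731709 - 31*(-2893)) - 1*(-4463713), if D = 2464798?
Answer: 3069304878465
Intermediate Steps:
(1271908 + D)*(731709 - 31*(-2893)) - 1*(-4463713) = (1271908 + 2464798)*(731709 - 31*(-2893)) - 1*(-4463713) = 3736706*(731709 + 89683) + 4463713 = 3736706*821392 + 4463713 = 3069300414752 + 4463713 = 3069304878465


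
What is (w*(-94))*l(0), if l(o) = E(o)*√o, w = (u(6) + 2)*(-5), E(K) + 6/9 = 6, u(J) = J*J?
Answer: 0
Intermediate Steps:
u(J) = J²
E(K) = 16/3 (E(K) = -⅔ + 6 = 16/3)
w = -190 (w = (6² + 2)*(-5) = (36 + 2)*(-5) = 38*(-5) = -190)
l(o) = 16*√o/3
(w*(-94))*l(0) = (-190*(-94))*(16*√0/3) = 17860*((16/3)*0) = 17860*0 = 0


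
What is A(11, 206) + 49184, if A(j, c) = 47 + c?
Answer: 49437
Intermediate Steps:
A(11, 206) + 49184 = (47 + 206) + 49184 = 253 + 49184 = 49437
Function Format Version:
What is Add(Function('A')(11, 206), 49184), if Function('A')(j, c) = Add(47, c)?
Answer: 49437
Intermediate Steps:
Add(Function('A')(11, 206), 49184) = Add(Add(47, 206), 49184) = Add(253, 49184) = 49437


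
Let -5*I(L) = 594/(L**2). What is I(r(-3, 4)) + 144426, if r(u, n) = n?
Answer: 5776743/40 ≈ 1.4442e+5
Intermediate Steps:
I(L) = -594/(5*L**2) (I(L) = -594/(5*(L**2)) = -594/(5*L**2))
I(r(-3, 4)) + 144426 = -594/5/4**2 + 144426 = -594/5*1/16 + 144426 = -297/40 + 144426 = 5776743/40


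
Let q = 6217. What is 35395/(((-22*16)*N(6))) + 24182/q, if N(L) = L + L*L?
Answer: 137455973/91912128 ≈ 1.4955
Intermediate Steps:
N(L) = L + L²
35395/(((-22*16)*N(6))) + 24182/q = 35395/(((-22*16)*(6*(1 + 6)))) + 24182/6217 = 35395/((-2112*7)) + 24182*(1/6217) = 35395/((-352*42)) + 24182/6217 = 35395/(-14784) + 24182/6217 = 35395*(-1/14784) + 24182/6217 = -35395/14784 + 24182/6217 = 137455973/91912128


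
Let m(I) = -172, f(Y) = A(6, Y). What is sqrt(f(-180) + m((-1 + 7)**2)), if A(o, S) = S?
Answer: 4*I*sqrt(22) ≈ 18.762*I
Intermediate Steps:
f(Y) = Y
sqrt(f(-180) + m((-1 + 7)**2)) = sqrt(-180 - 172) = sqrt(-352) = 4*I*sqrt(22)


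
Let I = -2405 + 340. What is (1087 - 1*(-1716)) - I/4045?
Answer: 2268040/809 ≈ 2803.5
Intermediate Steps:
I = -2065
(1087 - 1*(-1716)) - I/4045 = (1087 - 1*(-1716)) - (-2065)/4045 = (1087 + 1716) - (-2065)/4045 = 2803 - 1*(-413/809) = 2803 + 413/809 = 2268040/809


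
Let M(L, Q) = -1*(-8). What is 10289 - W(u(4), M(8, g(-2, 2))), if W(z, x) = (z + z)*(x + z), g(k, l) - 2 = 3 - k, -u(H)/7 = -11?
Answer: -2801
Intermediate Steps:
u(H) = 77 (u(H) = -7*(-11) = 77)
g(k, l) = 5 - k (g(k, l) = 2 + (3 - k) = 5 - k)
M(L, Q) = 8
W(z, x) = 2*z*(x + z) (W(z, x) = (2*z)*(x + z) = 2*z*(x + z))
10289 - W(u(4), M(8, g(-2, 2))) = 10289 - 2*77*(8 + 77) = 10289 - 2*77*85 = 10289 - 1*13090 = 10289 - 13090 = -2801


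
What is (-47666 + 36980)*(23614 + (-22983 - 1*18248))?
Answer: 188255262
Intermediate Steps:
(-47666 + 36980)*(23614 + (-22983 - 1*18248)) = -10686*(23614 + (-22983 - 18248)) = -10686*(23614 - 41231) = -10686*(-17617) = 188255262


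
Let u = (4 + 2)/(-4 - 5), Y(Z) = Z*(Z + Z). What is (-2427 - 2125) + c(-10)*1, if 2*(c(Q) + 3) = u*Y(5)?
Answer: -13715/3 ≈ -4571.7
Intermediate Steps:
Y(Z) = 2*Z² (Y(Z) = Z*(2*Z) = 2*Z²)
u = -⅔ (u = 6/(-9) = 6*(-⅑) = -⅔ ≈ -0.66667)
c(Q) = -59/3 (c(Q) = -3 + (-4*5²/3)/2 = -3 + (-4*25/3)/2 = -3 + (-⅔*50)/2 = -3 + (½)*(-100/3) = -3 - 50/3 = -59/3)
(-2427 - 2125) + c(-10)*1 = (-2427 - 2125) - 59/3*1 = -4552 - 59/3 = -13715/3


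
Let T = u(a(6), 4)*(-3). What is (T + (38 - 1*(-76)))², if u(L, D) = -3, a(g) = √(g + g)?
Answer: 15129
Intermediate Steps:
a(g) = √2*√g (a(g) = √(2*g) = √2*√g)
T = 9 (T = -3*(-3) = 9)
(T + (38 - 1*(-76)))² = (9 + (38 - 1*(-76)))² = (9 + (38 + 76))² = (9 + 114)² = 123² = 15129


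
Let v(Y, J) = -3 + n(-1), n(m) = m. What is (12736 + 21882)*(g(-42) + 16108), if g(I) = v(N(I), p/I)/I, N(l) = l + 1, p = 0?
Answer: 11710230860/21 ≈ 5.5763e+8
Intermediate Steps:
N(l) = 1 + l
v(Y, J) = -4 (v(Y, J) = -3 - 1 = -4)
g(I) = -4/I
(12736 + 21882)*(g(-42) + 16108) = (12736 + 21882)*(-4/(-42) + 16108) = 34618*(-4*(-1/42) + 16108) = 34618*(2/21 + 16108) = 34618*(338270/21) = 11710230860/21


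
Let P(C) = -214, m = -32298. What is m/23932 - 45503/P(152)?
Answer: 135258253/640181 ≈ 211.28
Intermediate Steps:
m/23932 - 45503/P(152) = -32298/23932 - 45503/(-214) = -32298*1/23932 - 45503*(-1/214) = -16149/11966 + 45503/214 = 135258253/640181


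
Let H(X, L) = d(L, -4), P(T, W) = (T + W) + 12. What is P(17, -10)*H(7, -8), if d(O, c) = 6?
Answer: 114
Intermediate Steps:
P(T, W) = 12 + T + W
H(X, L) = 6
P(17, -10)*H(7, -8) = (12 + 17 - 10)*6 = 19*6 = 114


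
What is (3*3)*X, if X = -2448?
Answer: -22032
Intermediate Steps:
(3*3)*X = (3*3)*(-2448) = 9*(-2448) = -22032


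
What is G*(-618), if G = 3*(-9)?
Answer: 16686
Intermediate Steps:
G = -27
G*(-618) = -27*(-618) = 16686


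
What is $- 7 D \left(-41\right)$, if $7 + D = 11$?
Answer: $1148$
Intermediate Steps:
$D = 4$ ($D = -7 + 11 = 4$)
$- 7 D \left(-41\right) = \left(-7\right) 4 \left(-41\right) = \left(-28\right) \left(-41\right) = 1148$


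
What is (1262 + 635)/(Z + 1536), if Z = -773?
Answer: 271/109 ≈ 2.4862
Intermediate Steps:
(1262 + 635)/(Z + 1536) = (1262 + 635)/(-773 + 1536) = 1897/763 = 1897*(1/763) = 271/109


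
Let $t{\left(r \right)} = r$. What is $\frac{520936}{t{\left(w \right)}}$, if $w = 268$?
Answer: $\frac{130234}{67} \approx 1943.8$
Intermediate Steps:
$\frac{520936}{t{\left(w \right)}} = \frac{520936}{268} = 520936 \cdot \frac{1}{268} = \frac{130234}{67}$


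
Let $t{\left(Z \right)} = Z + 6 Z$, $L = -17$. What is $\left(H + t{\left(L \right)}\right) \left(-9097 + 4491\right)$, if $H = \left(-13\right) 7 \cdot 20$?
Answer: $8931034$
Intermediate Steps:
$H = -1820$ ($H = \left(-91\right) 20 = -1820$)
$t{\left(Z \right)} = 7 Z$
$\left(H + t{\left(L \right)}\right) \left(-9097 + 4491\right) = \left(-1820 + 7 \left(-17\right)\right) \left(-9097 + 4491\right) = \left(-1820 - 119\right) \left(-4606\right) = \left(-1939\right) \left(-4606\right) = 8931034$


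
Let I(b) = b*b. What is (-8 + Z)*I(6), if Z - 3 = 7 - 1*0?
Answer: 72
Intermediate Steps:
Z = 10 (Z = 3 + (7 - 1*0) = 3 + (7 + 0) = 3 + 7 = 10)
I(b) = b²
(-8 + Z)*I(6) = (-8 + 10)*6² = 2*36 = 72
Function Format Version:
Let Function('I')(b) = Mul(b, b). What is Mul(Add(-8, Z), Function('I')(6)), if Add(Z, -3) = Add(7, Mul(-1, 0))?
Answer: 72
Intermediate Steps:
Z = 10 (Z = Add(3, Add(7, Mul(-1, 0))) = Add(3, Add(7, 0)) = Add(3, 7) = 10)
Function('I')(b) = Pow(b, 2)
Mul(Add(-8, Z), Function('I')(6)) = Mul(Add(-8, 10), Pow(6, 2)) = Mul(2, 36) = 72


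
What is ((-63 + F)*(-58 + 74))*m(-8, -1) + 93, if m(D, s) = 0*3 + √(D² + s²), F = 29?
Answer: 93 - 544*√65 ≈ -4292.9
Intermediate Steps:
m(D, s) = √(D² + s²) (m(D, s) = 0 + √(D² + s²) = √(D² + s²))
((-63 + F)*(-58 + 74))*m(-8, -1) + 93 = ((-63 + 29)*(-58 + 74))*√((-8)² + (-1)²) + 93 = (-34*16)*√(64 + 1) + 93 = -544*√65 + 93 = 93 - 544*√65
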